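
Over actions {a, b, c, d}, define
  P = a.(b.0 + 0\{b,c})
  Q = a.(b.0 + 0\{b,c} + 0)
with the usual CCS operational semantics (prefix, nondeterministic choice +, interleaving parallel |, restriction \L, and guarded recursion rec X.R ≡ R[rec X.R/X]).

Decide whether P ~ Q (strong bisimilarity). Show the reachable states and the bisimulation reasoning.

P's transition system — 3 states:
  s0 = a.(b.0 + 0\{b,c}) ⊢ —a→ s1
  s1 = b.0 + 0\{b,c} ⊢ —b→ s2
  s2 = 0 ⊢ ·
Q's transition system — 3 states:
  t0 = a.(b.0 + 0\{b,c} + 0) ⊢ —a→ t1
  t1 = b.0 + 0\{b,c} + 0 ⊢ —b→ t2
  t2 = 0 ⊢ ·
Coarsest stable partition (strong bisimilarity classes):
  B0 = {s0, t0}
  B1 = {s1, t1}
  B2 = {s2, t2}
s0 ∈ B0, t0 ∈ B0 → same block

YES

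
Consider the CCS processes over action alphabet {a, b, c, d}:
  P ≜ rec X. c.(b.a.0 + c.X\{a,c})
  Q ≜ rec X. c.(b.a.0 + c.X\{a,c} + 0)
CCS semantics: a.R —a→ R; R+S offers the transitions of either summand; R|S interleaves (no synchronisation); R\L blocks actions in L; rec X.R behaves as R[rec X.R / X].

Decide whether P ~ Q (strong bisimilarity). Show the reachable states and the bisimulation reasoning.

Reachable graph of P (5 states):
  s0 = rec X. c.(b.a.0 + c.X\{a,c}) :: =c=> s1
  s1 = b.a.0 + c.(rec X. c.(b.a.0 + c.X\{a,c}))\{a,c} :: =b=> s2, =c=> s3
  s2 = a.0 :: =a=> s4
  s3 = (rec X. c.(b.a.0 + c.X\{a,c}))\{a,c} :: stopped
  s4 = 0 :: stopped
Reachable graph of Q (5 states):
  t0 = rec X. c.(b.a.0 + c.X\{a,c} + 0) :: =c=> t1
  t1 = b.a.0 + c.(rec X. c.(b.a.0 + c.X\{a,c} + 0))\{a,c} + 0 :: =b=> t2, =c=> t3
  t2 = a.0 :: =a=> t4
  t3 = (rec X. c.(b.a.0 + c.X\{a,c} + 0))\{a,c} :: stopped
  t4 = 0 :: stopped
Partition-refinement fixed point:
  B0 = {s0, t0}
  B1 = {s1, t1}
  B2 = {s3, s4, t3, t4}
  B3 = {s2, t2}
s0 ∈ B0, t0 ∈ B0 → same block

P ~ Q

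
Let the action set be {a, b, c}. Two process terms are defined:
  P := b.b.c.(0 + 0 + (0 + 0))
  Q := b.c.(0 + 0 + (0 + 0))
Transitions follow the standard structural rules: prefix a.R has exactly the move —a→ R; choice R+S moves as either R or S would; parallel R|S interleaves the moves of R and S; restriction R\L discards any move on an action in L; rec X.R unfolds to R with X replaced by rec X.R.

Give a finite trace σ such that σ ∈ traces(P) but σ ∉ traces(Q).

Reachable graph of P (4 states):
  s0 = b.b.c.(0 + 0 + (0 + 0)) :: —b→ s1
  s1 = b.c.(0 + 0 + (0 + 0)) :: —b→ s2
  s2 = c.(0 + 0 + (0 + 0)) :: —c→ s3
  s3 = 0 + 0 + (0 + 0) :: ·
Reachable graph of Q (3 states):
  t0 = b.c.(0 + 0 + (0 + 0)) :: —b→ t1
  t1 = c.(0 + 0 + (0 + 0)) :: —c→ t2
  t2 = 0 + 0 + (0 + 0) :: ·
Executing bb from P (initial set {s0}):
  [1] b ⇒ {s1}
  [2] b ⇒ {s2}
  — P admits the full trace.
Executing bb from Q (initial set {t0}):
  [1] b ⇒ {t1}
  [2] b ⇒ no successor for Q

bb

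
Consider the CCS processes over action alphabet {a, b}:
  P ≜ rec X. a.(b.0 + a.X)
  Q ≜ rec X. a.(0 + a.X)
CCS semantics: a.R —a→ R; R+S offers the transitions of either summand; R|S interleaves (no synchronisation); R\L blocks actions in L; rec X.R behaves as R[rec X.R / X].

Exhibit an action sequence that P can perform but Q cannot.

ab

LTS(P): 3 reachable states
  m0 = rec X. a.(b.0 + a.X) :: =a=> m1
  m1 = b.0 + a.(rec X. a.(b.0 + a.X)) :: =a=> m0, =b=> m2
  m2 = 0 :: ∅
LTS(Q): 2 reachable states
  n0 = rec X. a.(0 + a.X) :: =a=> n1
  n1 = 0 + a.(rec X. a.(0 + a.X)) :: =a=> n0
Trace ⟨ab⟩ through P, begin at {m0}:
  [1] a ⇒ {m1}
  [2] b ⇒ {m2}
  — P admits the full trace.
Trace ⟨ab⟩ through Q, begin at {n0}:
  [1] a ⇒ {n1}
  [2] b ⇒ ∅  — Q cannot continue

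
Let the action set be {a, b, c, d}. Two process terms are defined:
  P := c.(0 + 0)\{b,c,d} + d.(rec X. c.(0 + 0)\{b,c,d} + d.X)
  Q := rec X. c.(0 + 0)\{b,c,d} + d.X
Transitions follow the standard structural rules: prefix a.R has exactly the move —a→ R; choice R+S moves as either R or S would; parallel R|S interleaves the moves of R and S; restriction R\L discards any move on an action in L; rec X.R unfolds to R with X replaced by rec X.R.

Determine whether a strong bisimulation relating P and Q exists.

P ~ Q

LTS(P): 3 reachable states
  m0 = c.(0 + 0)\{b,c,d} + d.(rec X. c.(0 + 0)\{b,c,d} + d.X) ⊢ —c→ m1, —d→ m2
  m1 = (0 + 0)\{b,c,d} ⊢ stopped
  m2 = rec X. c.(0 + 0)\{b,c,d} + d.X ⊢ —c→ m1, —d→ m2
LTS(Q): 2 reachable states
  n0 = rec X. c.(0 + 0)\{b,c,d} + d.X ⊢ —c→ n1, —d→ n0
  n1 = (0 + 0)\{b,c,d} ⊢ stopped
Coarsest stable partition (strong bisimilarity classes):
  B0 = {m0, m2, n0}
  B1 = {m1, n1}
m0 ∈ B0, n0 ∈ B0 → same block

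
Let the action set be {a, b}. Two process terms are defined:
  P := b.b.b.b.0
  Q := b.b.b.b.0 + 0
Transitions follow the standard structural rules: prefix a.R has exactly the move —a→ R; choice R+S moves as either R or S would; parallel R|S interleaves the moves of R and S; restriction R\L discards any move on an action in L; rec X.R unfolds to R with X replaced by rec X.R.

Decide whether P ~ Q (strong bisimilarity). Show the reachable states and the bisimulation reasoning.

P's transition system — 5 states:
  s0 = b.b.b.b.0 | ··b··> s1
  s1 = b.b.b.0 | ··b··> s2
  s2 = b.b.0 | ··b··> s3
  s3 = b.0 | ··b··> s4
  s4 = 0 | stopped
Q's transition system — 5 states:
  t0 = b.b.b.b.0 + 0 | ··b··> t1
  t1 = b.b.b.0 | ··b··> t2
  t2 = b.b.0 | ··b··> t3
  t3 = b.0 | ··b··> t4
  t4 = 0 | stopped
Coarsest stable partition (strong bisimilarity classes):
  B0 = {s0, t0}
  B1 = {s1, t1}
  B2 = {s2, t2}
  B3 = {s3, t3}
  B4 = {s4, t4}
s0 ∈ B0, t0 ∈ B0 → same block

bisimilar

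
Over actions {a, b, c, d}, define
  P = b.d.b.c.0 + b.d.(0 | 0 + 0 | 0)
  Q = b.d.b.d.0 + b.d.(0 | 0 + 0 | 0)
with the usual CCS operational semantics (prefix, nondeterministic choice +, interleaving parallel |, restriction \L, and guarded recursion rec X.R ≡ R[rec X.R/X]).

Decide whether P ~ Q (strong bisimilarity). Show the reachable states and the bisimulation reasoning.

P's transition system — 7 states:
  u0 = b.d.b.c.0 + b.d.(0 | 0 + 0 | 0) | —b→ u1, —b→ u2
  u1 = d.(0 | 0 + 0 | 0) | —d→ u3
  u2 = d.b.c.0 | —d→ u4
  u3 = 0 | 0 + 0 | 0 | ∅
  u4 = b.c.0 | —b→ u5
  u5 = c.0 | —c→ u6
  u6 = 0 | ∅
Q's transition system — 7 states:
  v0 = b.d.b.d.0 + b.d.(0 | 0 + 0 | 0) | —b→ v1, —b→ v2
  v1 = d.(0 | 0 + 0 | 0) | —d→ v3
  v2 = d.b.d.0 | —d→ v4
  v3 = 0 | 0 + 0 | 0 | ∅
  v4 = b.d.0 | —b→ v5
  v5 = d.0 | —d→ v6
  v6 = 0 | ∅
Bisimilarity quotient blocks:
  B0 = {u0}
  B1 = {u2}
  B2 = {u4}
  B3 = {u5}
  B4 = {u3, u6, v3, v6}
  B5 = {u1, v1, v5}
  B6 = {v0}
  B7 = {v2}
  B8 = {v4}
u0 ∈ B0, v0 ∈ B6 → different blocks

NO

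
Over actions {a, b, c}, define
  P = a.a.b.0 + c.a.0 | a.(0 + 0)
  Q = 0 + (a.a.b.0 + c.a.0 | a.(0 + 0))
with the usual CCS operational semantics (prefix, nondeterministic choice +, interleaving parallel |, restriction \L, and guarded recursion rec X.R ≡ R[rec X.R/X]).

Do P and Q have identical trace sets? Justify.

P's transition system — 9 states:
  u0 = a.a.b.0 + c.a.0 | a.(0 + 0) → ··a··> u1, ··a··> u2, ··c··> u3
  u1 = a.b.0 → ··a··> u4
  u2 = c.a.0 | (0 + 0) → ··c··> u5
  u3 = a.0 | a.(0 + 0) → ··a··> u5, ··a··> u6
  u4 = b.0 → ··b··> u7
  u5 = a.0 | (0 + 0) → ··a··> u8
  u6 = 0 | a.(0 + 0) → ··a··> u8
  u7 = 0 → deadlocked
  u8 = 0 | (0 + 0) → deadlocked
Q's transition system — 9 states:
  v0 = 0 + (a.a.b.0 + c.a.0 | a.(0 + 0)) → ··a··> v1, ··a··> v2, ··c··> v3
  v1 = a.b.0 → ··a··> v4
  v2 = c.a.0 | (0 + 0) → ··c··> v5
  v3 = a.0 | a.(0 + 0) → ··a··> v5, ··a··> v6
  v4 = b.0 → ··b··> v7
  v5 = a.0 | (0 + 0) → ··a··> v8
  v6 = 0 | a.(0 + 0) → ··a··> v8
  v7 = 0 → deadlocked
  v8 = 0 | (0 + 0) → deadlocked
Coarsest stable partition (strong bisimilarity classes):
  B0 = {u0, v0}
  B1 = {u1, v1}
  B2 = {u4, v4}
  B3 = {u7, u8, v7, v8}
  B4 = {u2, v2}
  B5 = {u5, u6, v5, v6}
  B6 = {u3, v3}
u0 ∈ B0, v0 ∈ B0 → same block
Bisimilar ⇒ trace-equivalent.

trace-equivalent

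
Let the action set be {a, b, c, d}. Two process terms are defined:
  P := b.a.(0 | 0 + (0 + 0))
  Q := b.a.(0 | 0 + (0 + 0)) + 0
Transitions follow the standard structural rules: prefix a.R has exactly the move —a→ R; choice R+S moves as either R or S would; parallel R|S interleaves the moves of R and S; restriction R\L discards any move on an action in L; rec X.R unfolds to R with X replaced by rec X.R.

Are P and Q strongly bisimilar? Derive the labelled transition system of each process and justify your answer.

Reachable graph of P (3 states):
  s0 = b.a.(0 | 0 + (0 + 0)) | —b→ s1
  s1 = a.(0 | 0 + (0 + 0)) | —a→ s2
  s2 = 0 | 0 + (0 + 0) | stopped
Reachable graph of Q (3 states):
  t0 = b.a.(0 | 0 + (0 + 0)) + 0 | —b→ t1
  t1 = a.(0 | 0 + (0 + 0)) | —a→ t2
  t2 = 0 | 0 + (0 + 0) | stopped
Partition-refinement fixed point:
  B0 = {s0, t0}
  B1 = {s1, t1}
  B2 = {s2, t2}
s0 ∈ B0, t0 ∈ B0 → same block

bisimilar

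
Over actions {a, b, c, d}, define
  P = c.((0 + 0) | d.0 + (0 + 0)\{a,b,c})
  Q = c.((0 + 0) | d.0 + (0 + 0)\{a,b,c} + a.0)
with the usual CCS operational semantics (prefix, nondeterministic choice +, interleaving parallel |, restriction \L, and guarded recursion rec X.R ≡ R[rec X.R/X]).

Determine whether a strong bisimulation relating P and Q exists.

NO

Reachable graph of P (3 states):
  p0 = c.((0 + 0) | d.0 + (0 + 0)\{a,b,c}) ⊢ ··c··> p1
  p1 = (0 + 0) | d.0 + (0 + 0)\{a,b,c} ⊢ ··d··> p2
  p2 = (0 + 0) | 0 ⊢ stopped
Reachable graph of Q (4 states):
  q0 = c.((0 + 0) | d.0 + (0 + 0)\{a,b,c} + a.0) ⊢ ··c··> q1
  q1 = (0 + 0) | d.0 + (0 + 0)\{a,b,c} + a.0 ⊢ ··a··> q2, ··d··> q3
  q2 = 0 ⊢ stopped
  q3 = (0 + 0) | 0 ⊢ stopped
Partition-refinement fixed point:
  B0 = {p0}
  B1 = {p1}
  B2 = {p2, q2, q3}
  B3 = {q0}
  B4 = {q1}
p0 ∈ B0, q0 ∈ B3 → different blocks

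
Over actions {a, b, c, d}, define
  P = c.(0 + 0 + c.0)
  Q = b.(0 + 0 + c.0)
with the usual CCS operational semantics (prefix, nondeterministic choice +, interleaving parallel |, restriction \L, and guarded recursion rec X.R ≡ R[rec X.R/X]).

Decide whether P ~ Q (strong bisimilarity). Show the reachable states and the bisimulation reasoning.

P's transition system — 3 states:
  u0 = c.(0 + 0 + c.0) :: -c-> u1
  u1 = 0 + 0 + c.0 :: -c-> u2
  u2 = 0 :: stopped
Q's transition system — 3 states:
  v0 = b.(0 + 0 + c.0) :: -b-> v1
  v1 = 0 + 0 + c.0 :: -c-> v2
  v2 = 0 :: stopped
Partition-refinement fixed point:
  B0 = {u0}
  B1 = {u1, v1}
  B2 = {u2, v2}
  B3 = {v0}
u0 ∈ B0, v0 ∈ B3 → different blocks

not bisimilar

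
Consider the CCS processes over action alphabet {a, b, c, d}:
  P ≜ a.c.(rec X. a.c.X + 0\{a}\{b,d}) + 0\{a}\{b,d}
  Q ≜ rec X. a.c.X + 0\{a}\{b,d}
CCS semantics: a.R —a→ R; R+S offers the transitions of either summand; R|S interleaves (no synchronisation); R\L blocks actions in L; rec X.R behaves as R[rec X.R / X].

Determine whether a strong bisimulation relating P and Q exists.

Reachable graph of P (3 states):
  s0 = a.c.(rec X. a.c.X + 0\{a}\{b,d}) + 0\{a}\{b,d} ⊢ --a--▸ s1
  s1 = c.(rec X. a.c.X + 0\{a}\{b,d}) ⊢ --c--▸ s2
  s2 = rec X. a.c.X + 0\{a}\{b,d} ⊢ --a--▸ s1
Reachable graph of Q (2 states):
  t0 = rec X. a.c.X + 0\{a}\{b,d} ⊢ --a--▸ t1
  t1 = c.(rec X. a.c.X + 0\{a}\{b,d}) ⊢ --c--▸ t0
Partition-refinement fixed point:
  B0 = {s0, s2, t0}
  B1 = {s1, t1}
s0 ∈ B0, t0 ∈ B0 → same block

bisimilar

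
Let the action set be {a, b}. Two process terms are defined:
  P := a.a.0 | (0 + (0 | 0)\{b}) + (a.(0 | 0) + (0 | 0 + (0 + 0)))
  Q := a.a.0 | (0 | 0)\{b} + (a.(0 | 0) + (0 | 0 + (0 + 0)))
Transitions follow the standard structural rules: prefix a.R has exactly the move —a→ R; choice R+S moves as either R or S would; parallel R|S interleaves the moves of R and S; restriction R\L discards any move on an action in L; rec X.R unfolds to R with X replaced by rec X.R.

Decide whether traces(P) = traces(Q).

traces(P) = traces(Q)

LTS(P): 4 reachable states
  u0 = a.a.0 | (0 + (0 | 0)\{b}) + (a.(0 | 0) + (0 | 0 + (0 + 0))) → ··a··> u1, ··a··> u2
  u1 = 0 | 0 → deadlocked
  u2 = a.0 | (0 + (0 | 0)\{b}) → ··a··> u3
  u3 = 0 | (0 + (0 | 0)\{b}) → deadlocked
LTS(Q): 4 reachable states
  v0 = a.a.0 | (0 | 0)\{b} + (a.(0 | 0) + (0 | 0 + (0 + 0))) → ··a··> v1, ··a··> v2
  v1 = 0 | 0 → deadlocked
  v2 = a.0 | (0 | 0)\{b} → ··a··> v3
  v3 = 0 | (0 | 0)\{b} → deadlocked
Coarsest stable partition (strong bisimilarity classes):
  B0 = {u0, v0}
  B1 = {u1, u3, v1, v3}
  B2 = {u2, v2}
u0 ∈ B0, v0 ∈ B0 → same block
Bisimilar ⇒ trace-equivalent.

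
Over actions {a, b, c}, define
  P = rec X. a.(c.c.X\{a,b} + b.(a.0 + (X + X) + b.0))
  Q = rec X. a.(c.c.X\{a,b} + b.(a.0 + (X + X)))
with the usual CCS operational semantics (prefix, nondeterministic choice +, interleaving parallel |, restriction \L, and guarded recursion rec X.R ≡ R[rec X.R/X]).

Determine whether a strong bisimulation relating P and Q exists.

P's transition system — 6 states:
  p0 = rec X. a.(c.c.X\{a,b} + b.(a.0 + (X + X) + b.0)) ⊢ --a--▸ p1
  p1 = c.c.(rec X. a.(c.c.X\{a,b} + b.(a.0 + (X + X) + b.0)))\{a,b} + b.(a.0 + ((rec X. a.(c.c.X\{a,b} + b.(a.0 + (X + X) + b.0))) + (rec X. a.(c.c.X\{a,b} + b.(a.0 + (X + X) + b.0)))) + b.0) ⊢ --b--▸ p2, --c--▸ p3
  p2 = a.0 + ((rec X. a.(c.c.X\{a,b} + b.(a.0 + (X + X) + b.0))) + (rec X. a.(c.c.X\{a,b} + b.(a.0 + (X + X) + b.0)))) + b.0 ⊢ --a--▸ p1, --a--▸ p4, --b--▸ p4
  p3 = c.(rec X. a.(c.c.X\{a,b} + b.(a.0 + (X + X) + b.0)))\{a,b} ⊢ --c--▸ p5
  p4 = 0 ⊢ ·
  p5 = (rec X. a.(c.c.X\{a,b} + b.(a.0 + (X + X) + b.0)))\{a,b} ⊢ ·
Q's transition system — 6 states:
  q0 = rec X. a.(c.c.X\{a,b} + b.(a.0 + (X + X))) ⊢ --a--▸ q1
  q1 = c.c.(rec X. a.(c.c.X\{a,b} + b.(a.0 + (X + X))))\{a,b} + b.(a.0 + ((rec X. a.(c.c.X\{a,b} + b.(a.0 + (X + X)))) + (rec X. a.(c.c.X\{a,b} + b.(a.0 + (X + X)))))) ⊢ --b--▸ q2, --c--▸ q3
  q2 = a.0 + ((rec X. a.(c.c.X\{a,b} + b.(a.0 + (X + X)))) + (rec X. a.(c.c.X\{a,b} + b.(a.0 + (X + X))))) ⊢ --a--▸ q1, --a--▸ q4
  q3 = c.(rec X. a.(c.c.X\{a,b} + b.(a.0 + (X + X))))\{a,b} ⊢ --c--▸ q5
  q4 = 0 ⊢ ·
  q5 = (rec X. a.(c.c.X\{a,b} + b.(a.0 + (X + X))))\{a,b} ⊢ ·
Coarsest stable partition (strong bisimilarity classes):
  B0 = {p0}
  B1 = {p1}
  B2 = {p2}
  B3 = {p4, p5, q4, q5}
  B4 = {p3, q3}
  B5 = {q0}
  B6 = {q1}
  B7 = {q2}
p0 ∈ B0, q0 ∈ B5 → different blocks

P ≁ Q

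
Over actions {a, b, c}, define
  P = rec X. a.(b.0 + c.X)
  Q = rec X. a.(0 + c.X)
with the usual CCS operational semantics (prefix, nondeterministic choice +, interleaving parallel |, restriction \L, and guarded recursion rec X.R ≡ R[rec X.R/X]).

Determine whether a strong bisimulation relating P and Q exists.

LTS(P): 3 reachable states
  u0 = rec X. a.(b.0 + c.X) → =a=> u1
  u1 = b.0 + c.(rec X. a.(b.0 + c.X)) → =b=> u2, =c=> u0
  u2 = 0 → stopped
LTS(Q): 2 reachable states
  v0 = rec X. a.(0 + c.X) → =a=> v1
  v1 = 0 + c.(rec X. a.(0 + c.X)) → =c=> v0
Bisimilarity quotient blocks:
  B0 = {u0}
  B1 = {u1}
  B2 = {u2}
  B3 = {v0}
  B4 = {v1}
u0 ∈ B0, v0 ∈ B3 → different blocks

not bisimilar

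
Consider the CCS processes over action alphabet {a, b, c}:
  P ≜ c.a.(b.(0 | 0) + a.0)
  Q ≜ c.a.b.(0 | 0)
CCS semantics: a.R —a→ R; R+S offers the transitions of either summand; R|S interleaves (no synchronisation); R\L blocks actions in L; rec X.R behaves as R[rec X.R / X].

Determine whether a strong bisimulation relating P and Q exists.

not bisimilar

P's transition system — 5 states:
  m0 = c.a.(b.(0 | 0) + a.0) | ··c··> m1
  m1 = a.(b.(0 | 0) + a.0) | ··a··> m2
  m2 = b.(0 | 0) + a.0 | ··a··> m3, ··b··> m4
  m3 = 0 | (no moves)
  m4 = 0 | 0 | (no moves)
Q's transition system — 4 states:
  n0 = c.a.b.(0 | 0) | ··c··> n1
  n1 = a.b.(0 | 0) | ··a··> n2
  n2 = b.(0 | 0) | ··b··> n3
  n3 = 0 | 0 | (no moves)
Coarsest stable partition (strong bisimilarity classes):
  B0 = {m0}
  B1 = {m1}
  B2 = {m2}
  B3 = {m3, m4, n3}
  B4 = {n0}
  B5 = {n1}
  B6 = {n2}
m0 ∈ B0, n0 ∈ B4 → different blocks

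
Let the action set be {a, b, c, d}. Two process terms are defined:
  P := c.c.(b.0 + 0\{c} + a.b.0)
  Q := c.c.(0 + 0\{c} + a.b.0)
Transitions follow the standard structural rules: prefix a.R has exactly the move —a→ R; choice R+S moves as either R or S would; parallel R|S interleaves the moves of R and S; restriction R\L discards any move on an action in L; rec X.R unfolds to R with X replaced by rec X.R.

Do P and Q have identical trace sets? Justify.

LTS(P): 5 reachable states
  s0 = c.c.(b.0 + 0\{c} + a.b.0) :: =c=> s1
  s1 = c.(b.0 + 0\{c} + a.b.0) :: =c=> s2
  s2 = b.0 + 0\{c} + a.b.0 :: =a=> s3, =b=> s4
  s3 = b.0 :: =b=> s4
  s4 = 0 :: deadlocked
LTS(Q): 5 reachable states
  t0 = c.c.(0 + 0\{c} + a.b.0) :: =c=> t1
  t1 = c.(0 + 0\{c} + a.b.0) :: =c=> t2
  t2 = 0 + 0\{c} + a.b.0 :: =a=> t3
  t3 = b.0 :: =b=> t4
  t4 = 0 :: deadlocked
Run σ = ⟨ccb⟩ on P: start {s0}
  after c @ step 1: {s1}
  after c @ step 2: {s2}
  after b @ step 3: {s4}
  ✓ P
Run σ = ⟨ccb⟩ on Q: start {t0}
  after c @ step 1: {t1}
  after c @ step 2: {t2}
  after b @ step 3: ∅  — Q cannot continue

trace-distinct — witness ⟨ccb⟩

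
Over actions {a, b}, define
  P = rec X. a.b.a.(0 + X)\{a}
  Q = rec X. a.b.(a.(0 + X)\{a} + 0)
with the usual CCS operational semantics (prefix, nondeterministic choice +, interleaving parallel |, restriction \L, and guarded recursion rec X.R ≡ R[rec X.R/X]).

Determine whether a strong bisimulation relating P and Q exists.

LTS(P): 4 reachable states
  s0 = rec X. a.b.a.(0 + X)\{a} | =a=> s1
  s1 = b.a.(0 + (rec X. a.b.a.(0 + X)\{a}))\{a} | =b=> s2
  s2 = a.(0 + (rec X. a.b.a.(0 + X)\{a}))\{a} | =a=> s3
  s3 = (0 + (rec X. a.b.a.(0 + X)\{a}))\{a} | ·
LTS(Q): 4 reachable states
  t0 = rec X. a.b.(a.(0 + X)\{a} + 0) | =a=> t1
  t1 = b.(a.(0 + (rec X. a.b.(a.(0 + X)\{a} + 0)))\{a} + 0) | =b=> t2
  t2 = a.(0 + (rec X. a.b.(a.(0 + X)\{a} + 0)))\{a} + 0 | =a=> t3
  t3 = (0 + (rec X. a.b.(a.(0 + X)\{a} + 0)))\{a} | ·
Coarsest stable partition (strong bisimilarity classes):
  B0 = {s0, t0}
  B1 = {s1, t1}
  B2 = {s2, t2}
  B3 = {s3, t3}
s0 ∈ B0, t0 ∈ B0 → same block

YES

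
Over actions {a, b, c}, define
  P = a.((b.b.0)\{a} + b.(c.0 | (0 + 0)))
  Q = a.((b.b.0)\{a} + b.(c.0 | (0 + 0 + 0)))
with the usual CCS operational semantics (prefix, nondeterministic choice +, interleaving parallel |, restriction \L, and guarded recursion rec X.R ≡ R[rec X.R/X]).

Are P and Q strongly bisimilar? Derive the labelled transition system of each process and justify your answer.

bisimilar

P's transition system — 6 states:
  p0 = a.((b.b.0)\{a} + b.(c.0 | (0 + 0))) ⊢ =a=> p1
  p1 = (b.b.0)\{a} + b.(c.0 | (0 + 0)) ⊢ =b=> p2, =b=> p3
  p2 = (b.0)\{a} ⊢ =b=> p4
  p3 = c.0 | (0 + 0) ⊢ =c=> p5
  p4 = 0\{a} ⊢ ·
  p5 = 0 | (0 + 0) ⊢ ·
Q's transition system — 6 states:
  q0 = a.((b.b.0)\{a} + b.(c.0 | (0 + 0 + 0))) ⊢ =a=> q1
  q1 = (b.b.0)\{a} + b.(c.0 | (0 + 0 + 0)) ⊢ =b=> q2, =b=> q3
  q2 = (b.0)\{a} ⊢ =b=> q4
  q3 = c.0 | (0 + 0 + 0) ⊢ =c=> q5
  q4 = 0\{a} ⊢ ·
  q5 = 0 | (0 + 0 + 0) ⊢ ·
Partition-refinement fixed point:
  B0 = {p0, q0}
  B1 = {p1, q1}
  B2 = {p2, q2}
  B3 = {p4, p5, q4, q5}
  B4 = {p3, q3}
p0 ∈ B0, q0 ∈ B0 → same block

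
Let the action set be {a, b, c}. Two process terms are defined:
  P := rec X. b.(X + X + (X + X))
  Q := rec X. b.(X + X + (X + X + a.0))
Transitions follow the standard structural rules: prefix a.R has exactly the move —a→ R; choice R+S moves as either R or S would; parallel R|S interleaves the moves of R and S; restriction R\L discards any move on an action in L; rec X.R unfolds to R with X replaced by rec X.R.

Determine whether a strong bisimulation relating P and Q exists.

LTS(P): 2 reachable states
  m0 = rec X. b.(X + X + (X + X)) :: =b=> m1
  m1 = (rec X. b.(X + X + (X + X))) + (rec X. b.(X + X + (X + X))) + ((rec X. b.(X + X + (X + X))) + (rec X. b.(X + X + (X + X)))) :: =b=> m1
LTS(Q): 3 reachable states
  n0 = rec X. b.(X + X + (X + X + a.0)) :: =b=> n1
  n1 = (rec X. b.(X + X + (X + X + a.0))) + (rec X. b.(X + X + (X + X + a.0))) + ((rec X. b.(X + X + (X + X + a.0))) + (rec X. b.(X + X + (X + X + a.0))) + a.0) :: =a=> n2, =b=> n1
  n2 = 0 :: stopped
Coarsest stable partition (strong bisimilarity classes):
  B0 = {m0, m1}
  B1 = {n0}
  B2 = {n1}
  B3 = {n2}
m0 ∈ B0, n0 ∈ B1 → different blocks

P ≁ Q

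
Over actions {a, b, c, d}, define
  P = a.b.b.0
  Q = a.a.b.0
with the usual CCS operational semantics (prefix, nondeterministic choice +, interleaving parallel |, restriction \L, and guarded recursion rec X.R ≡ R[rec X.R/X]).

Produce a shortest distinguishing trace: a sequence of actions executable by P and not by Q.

LTS(P): 4 reachable states
  p0 = a.b.b.0 → --a--▸ p1
  p1 = b.b.0 → --b--▸ p2
  p2 = b.0 → --b--▸ p3
  p3 = 0 → ·
LTS(Q): 4 reachable states
  q0 = a.a.b.0 → --a--▸ q1
  q1 = a.b.0 → --a--▸ q2
  q2 = b.0 → --b--▸ q3
  q3 = 0 → ·
Trace ⟨ab⟩ through P, begin at {p0}:
  [1] a ⇒ {p1}
  [2] b ⇒ {p2}
  ✓ P
Trace ⟨ab⟩ through Q, begin at {q0}:
  [1] a ⇒ {q1}
  [2] b ⇒ no successor for Q

ab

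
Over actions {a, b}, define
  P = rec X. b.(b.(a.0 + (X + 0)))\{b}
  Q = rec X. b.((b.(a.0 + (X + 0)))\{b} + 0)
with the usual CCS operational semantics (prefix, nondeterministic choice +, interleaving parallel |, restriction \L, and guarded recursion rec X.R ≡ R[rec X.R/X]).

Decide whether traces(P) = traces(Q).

Reachable graph of P (2 states):
  u0 = rec X. b.(b.(a.0 + (X + 0)))\{b} | ··b··> u1
  u1 = (b.(a.0 + ((rec X. b.(b.(a.0 + (X + 0)))\{b}) + 0)))\{b} | ∅
Reachable graph of Q (2 states):
  v0 = rec X. b.((b.(a.0 + (X + 0)))\{b} + 0) | ··b··> v1
  v1 = (b.(a.0 + ((rec X. b.((b.(a.0 + (X + 0)))\{b} + 0)) + 0)))\{b} + 0 | ∅
Coarsest stable partition (strong bisimilarity classes):
  B0 = {u0, v0}
  B1 = {u1, v1}
u0 ∈ B0, v0 ∈ B0 → same block
Bisimilar ⇒ trace-equivalent.

YES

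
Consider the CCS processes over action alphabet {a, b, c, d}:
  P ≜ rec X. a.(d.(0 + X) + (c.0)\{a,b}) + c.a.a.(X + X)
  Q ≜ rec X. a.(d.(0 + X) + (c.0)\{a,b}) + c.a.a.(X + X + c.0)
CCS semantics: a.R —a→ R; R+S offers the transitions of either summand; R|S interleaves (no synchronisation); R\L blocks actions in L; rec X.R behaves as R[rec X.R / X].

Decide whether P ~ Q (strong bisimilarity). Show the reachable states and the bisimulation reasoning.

NO

Reachable graph of P (7 states):
  s0 = rec X. a.(d.(0 + X) + (c.0)\{a,b}) + c.a.a.(X + X) :: =a=> s1, =c=> s2
  s1 = d.(0 + (rec X. a.(d.(0 + X) + (c.0)\{a,b}) + c.a.a.(X + X))) + (c.0)\{a,b} :: =c=> s3, =d=> s4
  s2 = a.a.((rec X. a.(d.(0 + X) + (c.0)\{a,b}) + c.a.a.(X + X)) + (rec X. a.(d.(0 + X) + (c.0)\{a,b}) + c.a.a.(X + X))) :: =a=> s5
  s3 = 0\{a,b} :: deadlocked
  s4 = 0 + (rec X. a.(d.(0 + X) + (c.0)\{a,b}) + c.a.a.(X + X)) :: =a=> s1, =c=> s2
  s5 = a.((rec X. a.(d.(0 + X) + (c.0)\{a,b}) + c.a.a.(X + X)) + (rec X. a.(d.(0 + X) + (c.0)\{a,b}) + c.a.a.(X + X))) :: =a=> s6
  s6 = (rec X. a.(d.(0 + X) + (c.0)\{a,b}) + c.a.a.(X + X)) + (rec X. a.(d.(0 + X) + (c.0)\{a,b}) + c.a.a.(X + X)) :: =a=> s1, =c=> s2
Reachable graph of Q (8 states):
  t0 = rec X. a.(d.(0 + X) + (c.0)\{a,b}) + c.a.a.(X + X + c.0) :: =a=> t1, =c=> t2
  t1 = d.(0 + (rec X. a.(d.(0 + X) + (c.0)\{a,b}) + c.a.a.(X + X + c.0))) + (c.0)\{a,b} :: =c=> t3, =d=> t4
  t2 = a.a.((rec X. a.(d.(0 + X) + (c.0)\{a,b}) + c.a.a.(X + X + c.0)) + (rec X. a.(d.(0 + X) + (c.0)\{a,b}) + c.a.a.(X + X + c.0)) + c.0) :: =a=> t5
  t3 = 0\{a,b} :: deadlocked
  t4 = 0 + (rec X. a.(d.(0 + X) + (c.0)\{a,b}) + c.a.a.(X + X + c.0)) :: =a=> t1, =c=> t2
  t5 = a.((rec X. a.(d.(0 + X) + (c.0)\{a,b}) + c.a.a.(X + X + c.0)) + (rec X. a.(d.(0 + X) + (c.0)\{a,b}) + c.a.a.(X + X + c.0)) + c.0) :: =a=> t6
  t6 = (rec X. a.(d.(0 + X) + (c.0)\{a,b}) + c.a.a.(X + X + c.0)) + (rec X. a.(d.(0 + X) + (c.0)\{a,b}) + c.a.a.(X + X + c.0)) + c.0 :: =a=> t1, =c=> t2, =c=> t7
  t7 = 0 :: deadlocked
Coarsest stable partition (strong bisimilarity classes):
  B0 = {s0, s4, s6}
  B1 = {s2}
  B2 = {s5}
  B3 = {s1}
  B4 = {s3, t3, t7}
  B5 = {t0, t4}
  B6 = {t2}
  B7 = {t5}
  B8 = {t6}
  B9 = {t1}
s0 ∈ B0, t0 ∈ B5 → different blocks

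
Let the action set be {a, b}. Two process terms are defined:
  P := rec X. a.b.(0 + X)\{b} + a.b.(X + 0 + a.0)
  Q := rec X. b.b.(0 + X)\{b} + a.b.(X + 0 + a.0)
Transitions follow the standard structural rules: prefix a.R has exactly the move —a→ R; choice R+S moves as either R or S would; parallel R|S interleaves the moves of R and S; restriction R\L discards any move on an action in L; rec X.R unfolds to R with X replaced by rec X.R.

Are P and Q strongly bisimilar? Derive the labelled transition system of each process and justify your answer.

Reachable graph of P (8 states):
  u0 = rec X. a.b.(0 + X)\{b} + a.b.(X + 0 + a.0) ⊢ --a--▸ u1, --a--▸ u2
  u1 = b.((rec X. a.b.(0 + X)\{b} + a.b.(X + 0 + a.0)) + 0 + a.0) ⊢ --b--▸ u3
  u2 = b.(0 + (rec X. a.b.(0 + X)\{b} + a.b.(X + 0 + a.0)))\{b} ⊢ --b--▸ u4
  u3 = (rec X. a.b.(0 + X)\{b} + a.b.(X + 0 + a.0)) + 0 + a.0 ⊢ --a--▸ u1, --a--▸ u2, --a--▸ u5
  u4 = (0 + (rec X. a.b.(0 + X)\{b} + a.b.(X + 0 + a.0)))\{b} ⊢ --a--▸ u6, --a--▸ u7
  u5 = 0 ⊢ ∅
  u6 = (b.((rec X. a.b.(0 + X)\{b} + a.b.(X + 0 + a.0)) + 0 + a.0))\{b} ⊢ ∅
  u7 = (b.(0 + (rec X. a.b.(0 + X)\{b} + a.b.(X + 0 + a.0)))\{b})\{b} ⊢ ∅
Reachable graph of Q (7 states):
  v0 = rec X. b.b.(0 + X)\{b} + a.b.(X + 0 + a.0) ⊢ --a--▸ v1, --b--▸ v2
  v1 = b.((rec X. b.b.(0 + X)\{b} + a.b.(X + 0 + a.0)) + 0 + a.0) ⊢ --b--▸ v3
  v2 = b.(0 + (rec X. b.b.(0 + X)\{b} + a.b.(X + 0 + a.0)))\{b} ⊢ --b--▸ v4
  v3 = (rec X. b.b.(0 + X)\{b} + a.b.(X + 0 + a.0)) + 0 + a.0 ⊢ --a--▸ v1, --a--▸ v5, --b--▸ v2
  v4 = (0 + (rec X. b.b.(0 + X)\{b} + a.b.(X + 0 + a.0)))\{b} ⊢ --a--▸ v6
  v5 = 0 ⊢ ∅
  v6 = (b.((rec X. b.b.(0 + X)\{b} + a.b.(X + 0 + a.0)) + 0 + a.0))\{b} ⊢ ∅
Coarsest stable partition (strong bisimilarity classes):
  B0 = {u0}
  B1 = {u2, v2}
  B2 = {u4, v4}
  B3 = {u5, u6, u7, v5, v6}
  B4 = {u1}
  B5 = {u3}
  B6 = {v0}
  B7 = {v1}
  B8 = {v3}
u0 ∈ B0, v0 ∈ B6 → different blocks

NO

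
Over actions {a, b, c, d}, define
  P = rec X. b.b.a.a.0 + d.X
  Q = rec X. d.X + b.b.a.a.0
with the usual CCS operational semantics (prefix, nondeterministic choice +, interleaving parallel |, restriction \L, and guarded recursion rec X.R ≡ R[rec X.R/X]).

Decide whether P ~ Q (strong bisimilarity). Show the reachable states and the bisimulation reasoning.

YES

LTS(P): 5 reachable states
  m0 = rec X. b.b.a.a.0 + d.X has moves --b--▸ m1, --d--▸ m0
  m1 = b.a.a.0 has moves --b--▸ m2
  m2 = a.a.0 has moves --a--▸ m3
  m3 = a.0 has moves --a--▸ m4
  m4 = 0 has moves stopped
LTS(Q): 5 reachable states
  n0 = rec X. d.X + b.b.a.a.0 has moves --b--▸ n1, --d--▸ n0
  n1 = b.a.a.0 has moves --b--▸ n2
  n2 = a.a.0 has moves --a--▸ n3
  n3 = a.0 has moves --a--▸ n4
  n4 = 0 has moves stopped
Coarsest stable partition (strong bisimilarity classes):
  B0 = {m0, n0}
  B1 = {m1, n1}
  B2 = {m2, n2}
  B3 = {m3, n3}
  B4 = {m4, n4}
m0 ∈ B0, n0 ∈ B0 → same block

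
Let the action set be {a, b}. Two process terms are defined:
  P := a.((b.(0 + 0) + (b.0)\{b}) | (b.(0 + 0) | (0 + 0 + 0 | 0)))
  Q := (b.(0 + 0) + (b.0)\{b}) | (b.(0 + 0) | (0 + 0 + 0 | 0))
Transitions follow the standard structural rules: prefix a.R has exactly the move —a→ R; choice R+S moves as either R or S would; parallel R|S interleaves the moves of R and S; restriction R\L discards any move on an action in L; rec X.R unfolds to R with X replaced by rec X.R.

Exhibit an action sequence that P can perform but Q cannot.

P's transition system — 5 states:
  m0 = a.((b.(0 + 0) + (b.0)\{b}) | (b.(0 + 0) | (0 + 0 + 0 | 0))) :: --a--▸ m1
  m1 = (b.(0 + 0) + (b.0)\{b}) | (b.(0 + 0) | (0 + 0 + 0 | 0)) :: --b--▸ m2, --b--▸ m3
  m2 = (0 + 0) | (b.(0 + 0) | (0 + 0 + 0 | 0)) :: --b--▸ m4
  m3 = (b.(0 + 0) + (b.0)\{b}) | ((0 + 0) | (0 + 0 + 0 | 0)) :: --b--▸ m4
  m4 = (0 + 0) | ((0 + 0) | (0 + 0 + 0 | 0)) :: stopped
Q's transition system — 4 states:
  n0 = (b.(0 + 0) + (b.0)\{b}) | (b.(0 + 0) | (0 + 0 + 0 | 0)) :: --b--▸ n1, --b--▸ n2
  n1 = (0 + 0) | (b.(0 + 0) | (0 + 0 + 0 | 0)) :: --b--▸ n3
  n2 = (b.(0 + 0) + (b.0)\{b}) | ((0 + 0) | (0 + 0 + 0 | 0)) :: --b--▸ n3
  n3 = (0 + 0) | ((0 + 0) | (0 + 0 + 0 | 0)) :: stopped
Trace ⟨a⟩ through P, begin at {m0}:
  after a @ step 1: {m1}
  ✓ P
Trace ⟨a⟩ through Q, begin at {n0}:
  after a @ step 1: ∅ (Q stuck)

a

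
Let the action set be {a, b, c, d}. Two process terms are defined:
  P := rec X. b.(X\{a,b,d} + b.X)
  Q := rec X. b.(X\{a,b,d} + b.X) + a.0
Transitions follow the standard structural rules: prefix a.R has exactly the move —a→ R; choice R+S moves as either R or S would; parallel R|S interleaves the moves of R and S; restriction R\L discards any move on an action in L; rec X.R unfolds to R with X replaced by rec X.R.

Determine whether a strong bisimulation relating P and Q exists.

Reachable graph of P (2 states):
  u0 = rec X. b.(X\{a,b,d} + b.X) | =b=> u1
  u1 = (rec X. b.(X\{a,b,d} + b.X))\{a,b,d} + b.(rec X. b.(X\{a,b,d} + b.X)) | =b=> u0
Reachable graph of Q (3 states):
  v0 = rec X. b.(X\{a,b,d} + b.X) + a.0 | =a=> v1, =b=> v2
  v1 = 0 | ∅
  v2 = (rec X. b.(X\{a,b,d} + b.X) + a.0)\{a,b,d} + b.(rec X. b.(X\{a,b,d} + b.X) + a.0) | =b=> v0
Coarsest stable partition (strong bisimilarity classes):
  B0 = {u0, u1}
  B1 = {v0}
  B2 = {v2}
  B3 = {v1}
u0 ∈ B0, v0 ∈ B1 → different blocks

NO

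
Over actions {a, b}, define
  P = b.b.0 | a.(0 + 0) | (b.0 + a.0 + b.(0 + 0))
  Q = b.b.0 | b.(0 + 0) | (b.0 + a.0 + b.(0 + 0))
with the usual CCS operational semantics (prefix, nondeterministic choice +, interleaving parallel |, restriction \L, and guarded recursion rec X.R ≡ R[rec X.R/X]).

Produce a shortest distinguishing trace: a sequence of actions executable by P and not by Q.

Reachable graph of P (18 states):
  s0 = b.b.0 | a.(0 + 0) | (b.0 + a.0 + b.(0 + 0)) has moves ··a··> s1, ··a··> s2, ··b··> s2, ··b··> s3, ··b··> s4
  s1 = b.b.0 | (0 + 0) | (b.0 + a.0 + b.(0 + 0)) has moves ··a··> s5, ··b··> s5, ··b··> s6, ··b··> s7
  s2 = b.b.0 | a.(0 + 0) | 0 has moves ··a··> s5, ··b··> s8
  s3 = b.0 | a.(0 + 0) | (b.0 + a.0 + b.(0 + 0)) has moves ··a··> s6, ··a··> s8, ··b··> s10, ··b··> s8, ··b··> s9
  s4 = b.b.0 | a.(0 + 0) | (0 + 0) has moves ··a··> s7, ··b··> s10
  s5 = b.b.0 | (0 + 0) | 0 has moves ··b··> s11
  s6 = b.0 | (0 + 0) | (b.0 + a.0 + b.(0 + 0)) has moves ··a··> s11, ··b··> s11, ··b··> s12, ··b··> s13
  s7 = b.b.0 | (0 + 0) | (0 + 0) has moves ··b··> s13
  s8 = b.0 | a.(0 + 0) | 0 has moves ··a··> s11, ··b··> s14
  s9 = 0 | a.(0 + 0) | (b.0 + a.0 + b.(0 + 0)) has moves ··a··> s12, ··a··> s14, ··b··> s14, ··b··> s15
  s10 = b.0 | a.(0 + 0) | (0 + 0) has moves ··a··> s13, ··b··> s15
  s11 = b.0 | (0 + 0) | 0 has moves ··b··> s16
  s12 = 0 | (0 + 0) | (b.0 + a.0 + b.(0 + 0)) has moves ··a··> s16, ··b··> s16, ··b··> s17
  s13 = b.0 | (0 + 0) | (0 + 0) has moves ··b··> s17
  s14 = 0 | a.(0 + 0) | 0 has moves ··a··> s16
  s15 = 0 | a.(0 + 0) | (0 + 0) has moves ··a··> s17
  s16 = 0 | (0 + 0) | 0 has moves ·
  s17 = 0 | (0 + 0) | (0 + 0) has moves ·
Reachable graph of Q (18 states):
  t0 = b.b.0 | b.(0 + 0) | (b.0 + a.0 + b.(0 + 0)) has moves ··a··> t1, ··b··> t1, ··b··> t2, ··b··> t3, ··b··> t4
  t1 = b.b.0 | b.(0 + 0) | 0 has moves ··b··> t5, ··b··> t6
  t2 = b.0 | b.(0 + 0) | (b.0 + a.0 + b.(0 + 0)) has moves ··a··> t5, ··b··> t5, ··b··> t7, ··b··> t8, ··b··> t9
  t3 = b.b.0 | (0 + 0) | (b.0 + a.0 + b.(0 + 0)) has moves ··a··> t6, ··b··> t10, ··b··> t6, ··b··> t8
  t4 = b.b.0 | b.(0 + 0) | (0 + 0) has moves ··b··> t10, ··b··> t9
  t5 = b.0 | b.(0 + 0) | 0 has moves ··b··> t11, ··b··> t12
  t6 = b.b.0 | (0 + 0) | 0 has moves ··b··> t12
  t7 = 0 | b.(0 + 0) | (b.0 + a.0 + b.(0 + 0)) has moves ··a··> t11, ··b··> t11, ··b··> t13, ··b··> t14
  t8 = b.0 | (0 + 0) | (b.0 + a.0 + b.(0 + 0)) has moves ··a··> t12, ··b··> t12, ··b··> t13, ··b··> t15
  t9 = b.0 | b.(0 + 0) | (0 + 0) has moves ··b··> t14, ··b··> t15
  t10 = b.b.0 | (0 + 0) | (0 + 0) has moves ··b··> t15
  t11 = 0 | b.(0 + 0) | 0 has moves ··b··> t16
  t12 = b.0 | (0 + 0) | 0 has moves ··b··> t16
  t13 = 0 | (0 + 0) | (b.0 + a.0 + b.(0 + 0)) has moves ··a··> t16, ··b··> t16, ··b··> t17
  t14 = 0 | b.(0 + 0) | (0 + 0) has moves ··b··> t17
  t15 = b.0 | (0 + 0) | (0 + 0) has moves ··b··> t17
  t16 = 0 | (0 + 0) | 0 has moves ·
  t17 = 0 | (0 + 0) | (0 + 0) has moves ·
Trace ⟨aa⟩ through P, begin at {s0}:
  after a @ step 1: {s1, s2}
  after a @ step 2: {s5}
  P completes σ.
Trace ⟨aa⟩ through Q, begin at {t0}:
  after a @ step 1: {t1}
  after a @ step 2: ∅ (Q stuck)

aa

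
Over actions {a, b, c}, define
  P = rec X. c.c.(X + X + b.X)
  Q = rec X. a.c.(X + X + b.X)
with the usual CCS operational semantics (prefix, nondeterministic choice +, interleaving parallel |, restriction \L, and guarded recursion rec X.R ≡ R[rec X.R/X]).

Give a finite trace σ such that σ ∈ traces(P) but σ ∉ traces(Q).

c

Reachable graph of P (3 states):
  m0 = rec X. c.c.(X + X + b.X) has moves -c-> m1
  m1 = c.((rec X. c.c.(X + X + b.X)) + (rec X. c.c.(X + X + b.X)) + b.(rec X. c.c.(X + X + b.X))) has moves -c-> m2
  m2 = (rec X. c.c.(X + X + b.X)) + (rec X. c.c.(X + X + b.X)) + b.(rec X. c.c.(X + X + b.X)) has moves -b-> m0, -c-> m1
Reachable graph of Q (3 states):
  n0 = rec X. a.c.(X + X + b.X) has moves -a-> n1
  n1 = c.((rec X. a.c.(X + X + b.X)) + (rec X. a.c.(X + X + b.X)) + b.(rec X. a.c.(X + X + b.X))) has moves -c-> n2
  n2 = (rec X. a.c.(X + X + b.X)) + (rec X. a.c.(X + X + b.X)) + b.(rec X. a.c.(X + X + b.X)) has moves -a-> n1, -b-> n0
Executing c from P (initial set {m0}):
  after c @ step 1: {m1}
  — P admits the full trace.
Executing c from Q (initial set {n0}):
  after c @ step 1: ∅ (Q stuck)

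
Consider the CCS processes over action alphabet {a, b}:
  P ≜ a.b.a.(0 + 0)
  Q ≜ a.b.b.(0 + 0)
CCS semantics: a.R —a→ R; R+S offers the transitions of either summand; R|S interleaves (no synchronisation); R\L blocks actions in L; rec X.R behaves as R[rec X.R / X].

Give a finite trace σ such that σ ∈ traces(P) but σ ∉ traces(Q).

P's transition system — 4 states:
  s0 = a.b.a.(0 + 0) has moves =a=> s1
  s1 = b.a.(0 + 0) has moves =b=> s2
  s2 = a.(0 + 0) has moves =a=> s3
  s3 = 0 + 0 has moves deadlocked
Q's transition system — 4 states:
  t0 = a.b.b.(0 + 0) has moves =a=> t1
  t1 = b.b.(0 + 0) has moves =b=> t2
  t2 = b.(0 + 0) has moves =b=> t3
  t3 = 0 + 0 has moves deadlocked
Trace ⟨aba⟩ through P, begin at {s0}:
  after a @ step 1: {s1}
  after b @ step 2: {s2}
  after a @ step 3: {s3}
  P completes σ.
Trace ⟨aba⟩ through Q, begin at {t0}:
  after a @ step 1: {t1}
  after b @ step 2: {t2}
  after a @ step 3: ∅ (Q stuck)

aba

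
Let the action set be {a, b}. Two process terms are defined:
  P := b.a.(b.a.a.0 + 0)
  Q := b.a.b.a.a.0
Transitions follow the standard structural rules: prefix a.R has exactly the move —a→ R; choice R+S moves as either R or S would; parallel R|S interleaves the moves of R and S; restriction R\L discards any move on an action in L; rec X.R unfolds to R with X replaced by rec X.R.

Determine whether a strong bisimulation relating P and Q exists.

LTS(P): 6 reachable states
  m0 = b.a.(b.a.a.0 + 0) → =b=> m1
  m1 = a.(b.a.a.0 + 0) → =a=> m2
  m2 = b.a.a.0 + 0 → =b=> m3
  m3 = a.a.0 → =a=> m4
  m4 = a.0 → =a=> m5
  m5 = 0 → deadlocked
LTS(Q): 6 reachable states
  n0 = b.a.b.a.a.0 → =b=> n1
  n1 = a.b.a.a.0 → =a=> n2
  n2 = b.a.a.0 → =b=> n3
  n3 = a.a.0 → =a=> n4
  n4 = a.0 → =a=> n5
  n5 = 0 → deadlocked
Partition-refinement fixed point:
  B0 = {m0, n0}
  B1 = {m1, n1}
  B2 = {m2, n2}
  B3 = {m3, n3}
  B4 = {m4, n4}
  B5 = {m5, n5}
m0 ∈ B0, n0 ∈ B0 → same block

YES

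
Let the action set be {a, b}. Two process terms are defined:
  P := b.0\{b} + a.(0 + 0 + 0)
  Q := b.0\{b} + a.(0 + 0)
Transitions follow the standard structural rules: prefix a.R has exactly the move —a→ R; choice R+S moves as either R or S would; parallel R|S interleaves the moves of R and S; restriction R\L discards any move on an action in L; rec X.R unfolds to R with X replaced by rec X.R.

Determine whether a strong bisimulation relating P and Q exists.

P's transition system — 3 states:
  s0 = b.0\{b} + a.(0 + 0 + 0) ⊢ ··a··> s1, ··b··> s2
  s1 = 0 + 0 + 0 ⊢ stopped
  s2 = 0\{b} ⊢ stopped
Q's transition system — 3 states:
  t0 = b.0\{b} + a.(0 + 0) ⊢ ··a··> t1, ··b··> t2
  t1 = 0 + 0 ⊢ stopped
  t2 = 0\{b} ⊢ stopped
Coarsest stable partition (strong bisimilarity classes):
  B0 = {s0, t0}
  B1 = {s1, s2, t1, t2}
s0 ∈ B0, t0 ∈ B0 → same block

bisimilar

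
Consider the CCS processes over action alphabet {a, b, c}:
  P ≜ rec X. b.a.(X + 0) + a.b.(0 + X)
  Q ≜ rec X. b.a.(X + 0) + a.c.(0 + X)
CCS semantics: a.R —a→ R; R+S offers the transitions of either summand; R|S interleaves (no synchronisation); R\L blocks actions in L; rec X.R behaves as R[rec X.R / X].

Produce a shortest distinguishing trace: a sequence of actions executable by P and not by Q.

ab

Reachable graph of P (5 states):
  u0 = rec X. b.a.(X + 0) + a.b.(0 + X) | -a-> u1, -b-> u2
  u1 = b.(0 + (rec X. b.a.(X + 0) + a.b.(0 + X))) | -b-> u3
  u2 = a.((rec X. b.a.(X + 0) + a.b.(0 + X)) + 0) | -a-> u4
  u3 = 0 + (rec X. b.a.(X + 0) + a.b.(0 + X)) | -a-> u1, -b-> u2
  u4 = (rec X. b.a.(X + 0) + a.b.(0 + X)) + 0 | -a-> u1, -b-> u2
Reachable graph of Q (5 states):
  v0 = rec X. b.a.(X + 0) + a.c.(0 + X) | -a-> v1, -b-> v2
  v1 = c.(0 + (rec X. b.a.(X + 0) + a.c.(0 + X))) | -c-> v3
  v2 = a.((rec X. b.a.(X + 0) + a.c.(0 + X)) + 0) | -a-> v4
  v3 = 0 + (rec X. b.a.(X + 0) + a.c.(0 + X)) | -a-> v1, -b-> v2
  v4 = (rec X. b.a.(X + 0) + a.c.(0 + X)) + 0 | -a-> v1, -b-> v2
Run σ = ⟨ab⟩ on P: start {u0}
  step 1 (a): {u1}
  step 2 (b): {u3}
  — P admits the full trace.
Run σ = ⟨ab⟩ on Q: start {v0}
  step 1 (a): {v1}
  step 2 (b): no successor for Q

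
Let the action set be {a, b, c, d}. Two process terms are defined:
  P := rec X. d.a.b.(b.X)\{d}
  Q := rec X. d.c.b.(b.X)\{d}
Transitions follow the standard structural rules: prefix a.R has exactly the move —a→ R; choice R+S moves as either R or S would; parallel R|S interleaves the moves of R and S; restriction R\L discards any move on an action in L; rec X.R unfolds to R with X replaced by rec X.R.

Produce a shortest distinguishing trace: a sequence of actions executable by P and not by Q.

da

P's transition system — 5 states:
  m0 = rec X. d.a.b.(b.X)\{d} | --d--▸ m1
  m1 = a.b.(b.(rec X. d.a.b.(b.X)\{d}))\{d} | --a--▸ m2
  m2 = b.(b.(rec X. d.a.b.(b.X)\{d}))\{d} | --b--▸ m3
  m3 = (b.(rec X. d.a.b.(b.X)\{d}))\{d} | --b--▸ m4
  m4 = (rec X. d.a.b.(b.X)\{d})\{d} | deadlocked
Q's transition system — 5 states:
  n0 = rec X. d.c.b.(b.X)\{d} | --d--▸ n1
  n1 = c.b.(b.(rec X. d.c.b.(b.X)\{d}))\{d} | --c--▸ n2
  n2 = b.(b.(rec X. d.c.b.(b.X)\{d}))\{d} | --b--▸ n3
  n3 = (b.(rec X. d.c.b.(b.X)\{d}))\{d} | --b--▸ n4
  n4 = (rec X. d.c.b.(b.X)\{d})\{d} | deadlocked
Trace ⟨da⟩ through P, begin at {m0}:
  step 1 (d): {m1}
  step 2 (a): {m2}
  ✓ P
Trace ⟨da⟩ through Q, begin at {n0}:
  step 1 (d): {n1}
  step 2 (a): ∅  — Q cannot continue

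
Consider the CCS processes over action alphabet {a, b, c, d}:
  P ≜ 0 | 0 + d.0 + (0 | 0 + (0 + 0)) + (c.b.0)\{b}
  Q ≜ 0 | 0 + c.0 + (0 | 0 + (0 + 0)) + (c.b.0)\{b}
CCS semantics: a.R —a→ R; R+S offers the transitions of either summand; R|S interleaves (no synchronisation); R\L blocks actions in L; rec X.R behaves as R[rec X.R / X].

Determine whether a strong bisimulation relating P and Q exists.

P ≁ Q

Reachable graph of P (3 states):
  p0 = 0 | 0 + d.0 + (0 | 0 + (0 + 0)) + (c.b.0)\{b} has moves —c→ p1, —d→ p2
  p1 = (b.0)\{b} has moves (no moves)
  p2 = 0 has moves (no moves)
Reachable graph of Q (3 states):
  q0 = 0 | 0 + c.0 + (0 | 0 + (0 + 0)) + (c.b.0)\{b} has moves —c→ q1, —c→ q2
  q1 = (b.0)\{b} has moves (no moves)
  q2 = 0 has moves (no moves)
Partition-refinement fixed point:
  B0 = {p0}
  B1 = {p1, p2, q1, q2}
  B2 = {q0}
p0 ∈ B0, q0 ∈ B2 → different blocks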